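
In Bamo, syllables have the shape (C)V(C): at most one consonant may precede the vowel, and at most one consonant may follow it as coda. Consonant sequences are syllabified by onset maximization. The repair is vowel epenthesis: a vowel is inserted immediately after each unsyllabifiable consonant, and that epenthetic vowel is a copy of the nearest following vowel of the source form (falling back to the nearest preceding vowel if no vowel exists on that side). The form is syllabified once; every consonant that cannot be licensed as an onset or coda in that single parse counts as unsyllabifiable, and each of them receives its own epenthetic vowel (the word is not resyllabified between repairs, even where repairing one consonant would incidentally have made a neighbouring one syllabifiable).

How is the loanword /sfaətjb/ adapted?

Under (C)V(C), the unsyllabifiable consonants are /s/, /j/, /b/ (at most one coda consonant is licensed; onsets are limited to one consonant).
Each unlicensed consonant becomes the onset of a new syllable: /s/ → /sa/, /j/ → /jə/, /b/ → /bə/.

safaətjəbə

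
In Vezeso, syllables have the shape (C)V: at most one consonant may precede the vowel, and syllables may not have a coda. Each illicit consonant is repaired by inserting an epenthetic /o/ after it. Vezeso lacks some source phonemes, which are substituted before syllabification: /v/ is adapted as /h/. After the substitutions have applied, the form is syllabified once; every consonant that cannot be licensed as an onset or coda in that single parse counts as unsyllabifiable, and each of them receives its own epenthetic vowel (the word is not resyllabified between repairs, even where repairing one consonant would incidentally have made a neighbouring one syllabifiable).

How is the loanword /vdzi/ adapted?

hodozi

Substitution: /v/ → /h/, giving /hdzi/.
Syllabifying with onset maximization leaves /h/, /d/ stranded (no codas are permitted; onsets are limited to one consonant).
Inserting the epenthetic vowel yields /h/ → /ho/, /d/ → /do/.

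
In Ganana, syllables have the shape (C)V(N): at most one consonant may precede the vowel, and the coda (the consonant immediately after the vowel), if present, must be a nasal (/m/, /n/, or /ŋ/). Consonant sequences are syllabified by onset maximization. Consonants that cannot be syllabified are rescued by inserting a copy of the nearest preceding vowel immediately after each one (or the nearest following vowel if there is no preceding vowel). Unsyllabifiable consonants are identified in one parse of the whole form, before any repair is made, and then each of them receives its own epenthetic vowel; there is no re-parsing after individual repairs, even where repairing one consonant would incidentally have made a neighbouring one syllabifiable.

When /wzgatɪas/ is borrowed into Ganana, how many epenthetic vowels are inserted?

The unsyllabifiable consonants are /w/, /z/, /s/; each receives one epenthetic vowel.

3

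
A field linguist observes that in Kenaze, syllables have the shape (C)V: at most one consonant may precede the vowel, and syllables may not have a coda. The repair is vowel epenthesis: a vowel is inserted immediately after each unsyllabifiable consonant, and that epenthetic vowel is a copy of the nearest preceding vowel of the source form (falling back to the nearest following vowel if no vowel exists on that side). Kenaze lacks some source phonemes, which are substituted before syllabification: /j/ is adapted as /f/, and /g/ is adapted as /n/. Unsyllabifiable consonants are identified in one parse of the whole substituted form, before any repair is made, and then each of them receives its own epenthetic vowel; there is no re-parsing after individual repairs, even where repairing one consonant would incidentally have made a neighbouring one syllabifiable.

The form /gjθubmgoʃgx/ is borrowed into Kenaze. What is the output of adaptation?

nufuθubumunoʃonoxo

Substitution: /g/ → /n/, /j/ → /f/, giving /nfθubmnoʃnx/.
Under (C)V, the unsyllabifiable consonants are /n/, /f/, /b/, /m/, /ʃ/, /n/, /x/ (no codas are permitted; onsets are limited to one consonant).
Inserting the epenthetic vowel yields /n/ → /nu/, /f/ → /fu/, /b/ → /bu/, /m/ → /mu/, /ʃ/ → /ʃo/, /n/ → /no/, /x/ → /xo/.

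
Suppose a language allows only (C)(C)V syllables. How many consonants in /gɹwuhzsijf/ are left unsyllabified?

Syllabifying with onset maximization leaves /g/, /h/, /j/, /f/ stranded (no codas are permitted; onsets may contain at most 2 consonants).

4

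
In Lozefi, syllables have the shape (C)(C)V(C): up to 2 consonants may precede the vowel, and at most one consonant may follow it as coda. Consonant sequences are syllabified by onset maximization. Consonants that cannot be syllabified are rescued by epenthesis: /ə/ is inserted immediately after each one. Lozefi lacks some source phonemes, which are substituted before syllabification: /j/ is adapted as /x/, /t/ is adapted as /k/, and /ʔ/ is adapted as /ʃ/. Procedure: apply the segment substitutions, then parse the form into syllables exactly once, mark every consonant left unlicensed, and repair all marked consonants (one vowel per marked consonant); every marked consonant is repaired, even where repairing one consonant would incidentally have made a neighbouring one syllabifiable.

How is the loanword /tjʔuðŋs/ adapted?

Substitution: /t/ → /k/, /j/ → /x/, /ʔ/ → /ʃ/, giving /kxʃuðŋs/.
Syllabifying with onset maximization leaves /k/, /ŋ/, /s/ stranded (at most one coda consonant is licensed; onsets may contain at most 2 consonants).
Each unlicensed consonant becomes the onset of a new syllable: /k/ → /kə/, /ŋ/ → /ŋə/, /s/ → /sə/.

kəxʃuðŋəsə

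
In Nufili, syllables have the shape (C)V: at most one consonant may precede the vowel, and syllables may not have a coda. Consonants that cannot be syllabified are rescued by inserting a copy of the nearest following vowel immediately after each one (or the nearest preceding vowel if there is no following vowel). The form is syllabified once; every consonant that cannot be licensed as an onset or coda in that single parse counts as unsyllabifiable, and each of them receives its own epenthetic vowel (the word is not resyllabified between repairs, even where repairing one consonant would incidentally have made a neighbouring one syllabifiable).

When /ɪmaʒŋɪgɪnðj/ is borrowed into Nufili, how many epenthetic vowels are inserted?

The unsyllabifiable consonants are /ʒ/, /n/, /ð/, /j/; each receives one epenthetic vowel.

4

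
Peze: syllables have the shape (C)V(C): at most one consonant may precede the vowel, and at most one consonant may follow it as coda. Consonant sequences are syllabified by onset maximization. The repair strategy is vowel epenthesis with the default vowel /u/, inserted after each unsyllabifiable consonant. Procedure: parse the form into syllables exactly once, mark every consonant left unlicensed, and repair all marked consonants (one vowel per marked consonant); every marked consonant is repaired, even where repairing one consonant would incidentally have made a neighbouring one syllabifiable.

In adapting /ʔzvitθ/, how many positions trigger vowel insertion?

3

The unsyllabifiable consonants are /ʔ/, /z/, /θ/; each receives one epenthetic vowel.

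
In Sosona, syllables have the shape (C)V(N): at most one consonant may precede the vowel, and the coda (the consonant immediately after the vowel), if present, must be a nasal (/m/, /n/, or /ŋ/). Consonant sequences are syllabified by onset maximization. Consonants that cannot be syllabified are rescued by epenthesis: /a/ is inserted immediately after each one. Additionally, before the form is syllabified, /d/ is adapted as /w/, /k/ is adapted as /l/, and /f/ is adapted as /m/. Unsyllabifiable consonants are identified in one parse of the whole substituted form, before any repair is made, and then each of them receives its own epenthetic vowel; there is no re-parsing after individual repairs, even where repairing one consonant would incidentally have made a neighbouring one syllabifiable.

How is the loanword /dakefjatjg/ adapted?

Substitution: /d/ → /w/, /k/ → /l/, /f/ → /m/, giving /walemjatjg/.
Under (C)V(N), the unsyllabifiable consonants are /t/, /j/, /g/ (only a nasal (/m/, /n/, or /ŋ/) is licensed in coda position; onsets are limited to one consonant).
Each unlicensed consonant becomes the onset of a new syllable: /t/ → /ta/, /j/ → /ja/, /g/ → /ga/.

walemjatajaga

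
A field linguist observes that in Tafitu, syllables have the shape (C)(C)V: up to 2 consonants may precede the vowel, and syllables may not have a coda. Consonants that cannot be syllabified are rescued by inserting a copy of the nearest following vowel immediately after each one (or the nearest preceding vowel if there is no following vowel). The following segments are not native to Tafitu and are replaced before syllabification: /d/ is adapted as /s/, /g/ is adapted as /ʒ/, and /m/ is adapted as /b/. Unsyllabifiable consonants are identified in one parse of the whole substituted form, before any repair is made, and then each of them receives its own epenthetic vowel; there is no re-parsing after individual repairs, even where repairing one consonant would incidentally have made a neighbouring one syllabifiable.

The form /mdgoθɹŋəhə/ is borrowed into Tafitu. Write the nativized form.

bosʒoθəɹŋəhə

Substitution: /m/ → /b/, /d/ → /s/, /g/ → /ʒ/, giving /bsʒoθɹŋəhə/.
The consonants /b/, /θ/ cannot be parsed into a legal (C)(C)V syllable (no codas are permitted; onsets may contain at most 2 consonants).
Each unlicensed consonant becomes the onset of a new syllable: /b/ → /bo/, /θ/ → /θə/.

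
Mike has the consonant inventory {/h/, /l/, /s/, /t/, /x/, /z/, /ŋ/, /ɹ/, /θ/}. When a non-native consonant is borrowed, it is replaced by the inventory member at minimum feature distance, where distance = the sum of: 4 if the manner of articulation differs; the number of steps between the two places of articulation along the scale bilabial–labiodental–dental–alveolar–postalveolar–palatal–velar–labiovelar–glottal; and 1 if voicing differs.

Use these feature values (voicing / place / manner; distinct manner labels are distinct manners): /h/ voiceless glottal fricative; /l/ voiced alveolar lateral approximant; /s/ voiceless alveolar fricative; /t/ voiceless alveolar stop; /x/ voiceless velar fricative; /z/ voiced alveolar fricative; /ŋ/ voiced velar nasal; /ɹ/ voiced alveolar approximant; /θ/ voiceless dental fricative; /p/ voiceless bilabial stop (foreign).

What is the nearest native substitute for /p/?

t

/t/ is closest: same manner (stop), place distance 3 (bilabial→alveolar), same voicing; total 3. Next closest is /θ/ at distance 6.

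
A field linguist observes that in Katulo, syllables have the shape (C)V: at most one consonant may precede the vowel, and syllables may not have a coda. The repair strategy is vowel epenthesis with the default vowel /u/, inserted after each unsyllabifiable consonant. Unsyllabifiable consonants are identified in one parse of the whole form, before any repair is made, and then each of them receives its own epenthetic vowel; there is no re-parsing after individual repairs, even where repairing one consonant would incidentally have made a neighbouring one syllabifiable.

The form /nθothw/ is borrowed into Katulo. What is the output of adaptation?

Syllabifying with onset maximization leaves /n/, /t/, /h/, /w/ stranded (no codas are permitted; onsets are limited to one consonant).
Inserting the epenthetic vowel yields /n/ → /nu/, /t/ → /tu/, /h/ → /hu/, /w/ → /wu/.

nuθotuhuwu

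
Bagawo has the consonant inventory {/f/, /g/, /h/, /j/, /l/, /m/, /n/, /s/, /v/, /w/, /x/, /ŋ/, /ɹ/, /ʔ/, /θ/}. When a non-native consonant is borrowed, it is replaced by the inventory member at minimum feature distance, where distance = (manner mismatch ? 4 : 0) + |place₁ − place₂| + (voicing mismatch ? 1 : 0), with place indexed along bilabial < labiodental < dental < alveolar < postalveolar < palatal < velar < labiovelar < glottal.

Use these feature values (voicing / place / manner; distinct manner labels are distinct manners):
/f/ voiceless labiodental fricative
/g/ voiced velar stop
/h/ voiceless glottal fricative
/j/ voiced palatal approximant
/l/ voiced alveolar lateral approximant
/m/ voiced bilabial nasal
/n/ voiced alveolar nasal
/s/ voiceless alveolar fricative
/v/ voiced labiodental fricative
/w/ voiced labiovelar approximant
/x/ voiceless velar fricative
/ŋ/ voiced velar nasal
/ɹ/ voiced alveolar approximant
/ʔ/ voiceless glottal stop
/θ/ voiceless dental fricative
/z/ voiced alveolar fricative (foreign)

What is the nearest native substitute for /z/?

/s/ is closest: same manner (fricative), place distance 0 (alveolar→alveolar), voicing differs (+1); total 1. Next closest is /v/ at distance 2.

s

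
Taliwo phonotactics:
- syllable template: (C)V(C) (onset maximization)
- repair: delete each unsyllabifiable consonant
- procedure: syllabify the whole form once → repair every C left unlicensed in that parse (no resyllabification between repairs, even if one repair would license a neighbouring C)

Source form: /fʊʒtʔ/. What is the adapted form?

The consonants /t/, /ʔ/ cannot be parsed into a legal (C)V(C) syllable (at most one coda consonant is licensed; onsets are limited to one consonant).
Deleting the stranded consonants removes /t/, /ʔ/.

fʊʒ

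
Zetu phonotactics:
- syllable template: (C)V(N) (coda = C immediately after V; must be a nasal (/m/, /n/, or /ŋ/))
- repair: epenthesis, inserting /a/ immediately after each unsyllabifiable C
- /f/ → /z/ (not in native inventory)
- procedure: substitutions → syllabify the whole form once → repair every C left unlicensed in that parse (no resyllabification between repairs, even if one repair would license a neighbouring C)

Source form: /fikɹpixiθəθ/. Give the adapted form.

zikaɹapixiθəθa

Substitution: /f/ → /z/, giving /zikɹpixiθəθ/.
The consonants /k/, /ɹ/, /θ/ cannot be parsed into a legal (C)V(N) syllable (only a nasal (/m/, /n/, or /ŋ/) is licensed in coda position; onsets are limited to one consonant).
Each unlicensed consonant becomes the onset of a new syllable: /k/ → /ka/, /ɹ/ → /ɹa/, /θ/ → /θa/.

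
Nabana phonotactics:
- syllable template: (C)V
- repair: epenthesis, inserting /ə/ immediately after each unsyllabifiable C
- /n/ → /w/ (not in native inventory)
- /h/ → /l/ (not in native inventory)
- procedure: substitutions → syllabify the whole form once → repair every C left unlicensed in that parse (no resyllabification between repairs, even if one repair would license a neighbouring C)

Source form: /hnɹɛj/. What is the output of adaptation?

Substitution: /h/ → /l/, /n/ → /w/, giving /lwɹɛj/.
Under (C)V, the unsyllabifiable consonants are /l/, /w/, /j/ (no codas are permitted; onsets are limited to one consonant).
Inserting the epenthetic vowel yields /l/ → /lə/, /w/ → /wə/, /j/ → /jə/.

ləwəɹɛjə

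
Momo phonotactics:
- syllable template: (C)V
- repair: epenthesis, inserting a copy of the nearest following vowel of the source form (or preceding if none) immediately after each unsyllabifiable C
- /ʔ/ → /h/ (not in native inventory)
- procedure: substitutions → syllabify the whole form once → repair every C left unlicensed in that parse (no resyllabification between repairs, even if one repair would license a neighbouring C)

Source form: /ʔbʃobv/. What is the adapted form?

Substitution: /ʔ/ → /h/, giving /hbʃobv/.
Syllabifying with onset maximization leaves /h/, /b/, /b/, /v/ stranded (no codas are permitted; onsets are limited to one consonant).
Each unlicensed consonant becomes the onset of a new syllable: /h/ → /ho/, /b/ → /bo/, /b/ → /bo/, /v/ → /vo/.

hoboʃobovo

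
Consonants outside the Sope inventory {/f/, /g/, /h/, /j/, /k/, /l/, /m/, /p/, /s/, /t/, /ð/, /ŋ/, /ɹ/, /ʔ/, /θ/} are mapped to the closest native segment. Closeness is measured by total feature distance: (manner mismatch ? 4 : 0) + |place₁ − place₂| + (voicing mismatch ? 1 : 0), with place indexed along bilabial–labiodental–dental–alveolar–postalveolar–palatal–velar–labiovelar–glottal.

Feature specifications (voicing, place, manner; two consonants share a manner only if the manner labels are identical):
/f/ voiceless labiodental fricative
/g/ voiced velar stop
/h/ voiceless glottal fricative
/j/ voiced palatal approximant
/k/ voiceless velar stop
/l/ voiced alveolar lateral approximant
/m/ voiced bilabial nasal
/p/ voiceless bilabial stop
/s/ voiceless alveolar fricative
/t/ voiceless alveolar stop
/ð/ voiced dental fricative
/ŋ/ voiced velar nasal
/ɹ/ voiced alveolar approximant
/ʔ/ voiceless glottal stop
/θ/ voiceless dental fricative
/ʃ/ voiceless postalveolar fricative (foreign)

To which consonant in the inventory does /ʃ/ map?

s

/s/ is closest: same manner (fricative), place distance 1 (postalveolar→alveolar), same voicing; total 1. Next closest is /θ/ at distance 2.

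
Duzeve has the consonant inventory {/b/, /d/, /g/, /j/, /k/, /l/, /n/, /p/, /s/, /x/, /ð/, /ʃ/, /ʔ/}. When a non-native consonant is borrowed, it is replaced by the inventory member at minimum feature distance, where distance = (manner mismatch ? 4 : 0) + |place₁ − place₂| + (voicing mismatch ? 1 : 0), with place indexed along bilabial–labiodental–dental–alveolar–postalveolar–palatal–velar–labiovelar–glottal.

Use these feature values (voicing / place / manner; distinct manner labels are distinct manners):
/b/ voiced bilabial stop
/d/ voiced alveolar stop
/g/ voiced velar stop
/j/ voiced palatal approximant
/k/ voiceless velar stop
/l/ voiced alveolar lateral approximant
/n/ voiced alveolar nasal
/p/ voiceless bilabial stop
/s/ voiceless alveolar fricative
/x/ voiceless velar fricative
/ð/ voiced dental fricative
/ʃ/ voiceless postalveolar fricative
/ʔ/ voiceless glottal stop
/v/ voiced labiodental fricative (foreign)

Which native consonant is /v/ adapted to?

ð

/ð/ is closest: same manner (fricative), place distance 1 (labiodental→dental), same voicing; total 1. Next closest is /s/ at distance 3.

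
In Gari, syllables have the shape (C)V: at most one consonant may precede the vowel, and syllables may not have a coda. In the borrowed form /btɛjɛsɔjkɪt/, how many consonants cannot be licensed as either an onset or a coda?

3

The consonants /b/, /j/, /t/ cannot be parsed into a legal (C)V syllable (no codas are permitted; onsets are limited to one consonant).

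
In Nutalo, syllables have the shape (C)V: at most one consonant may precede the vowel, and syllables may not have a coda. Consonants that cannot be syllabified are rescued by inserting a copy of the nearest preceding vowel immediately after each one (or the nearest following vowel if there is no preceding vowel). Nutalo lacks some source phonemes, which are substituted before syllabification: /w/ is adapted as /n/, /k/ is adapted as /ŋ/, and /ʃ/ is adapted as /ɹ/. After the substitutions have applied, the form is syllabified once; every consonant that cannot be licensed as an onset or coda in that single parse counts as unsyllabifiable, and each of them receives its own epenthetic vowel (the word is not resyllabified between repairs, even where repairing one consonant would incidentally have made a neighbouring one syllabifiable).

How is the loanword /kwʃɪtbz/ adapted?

ŋɪnɪɹɪtɪbɪzɪ

Substitution: /k/ → /ŋ/, /w/ → /n/, /ʃ/ → /ɹ/, giving /ŋnɹɪtbz/.
The consonants /ŋ/, /n/, /t/, /b/, /z/ cannot be parsed into a legal (C)V syllable (no codas are permitted; onsets are limited to one consonant).
Epenthesis after each stranded consonant: /ŋ/ → /ŋɪ/, /n/ → /nɪ/, /t/ → /tɪ/, /b/ → /bɪ/, /z/ → /zɪ/.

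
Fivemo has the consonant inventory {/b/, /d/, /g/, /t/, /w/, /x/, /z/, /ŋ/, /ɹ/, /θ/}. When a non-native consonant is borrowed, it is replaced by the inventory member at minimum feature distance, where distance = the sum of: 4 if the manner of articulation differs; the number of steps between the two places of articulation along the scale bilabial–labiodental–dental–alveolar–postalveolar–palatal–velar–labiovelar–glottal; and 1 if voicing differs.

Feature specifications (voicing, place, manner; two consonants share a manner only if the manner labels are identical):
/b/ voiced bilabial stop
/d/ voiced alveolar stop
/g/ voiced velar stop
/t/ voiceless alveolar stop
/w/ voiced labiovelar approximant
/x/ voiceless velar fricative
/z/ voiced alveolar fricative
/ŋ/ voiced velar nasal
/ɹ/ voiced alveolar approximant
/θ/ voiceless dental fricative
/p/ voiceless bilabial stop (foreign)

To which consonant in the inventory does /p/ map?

b

/b/ is closest: same manner (stop), place distance 0 (bilabial→bilabial), voicing differs (+1); total 1. Next closest is /t/ at distance 3.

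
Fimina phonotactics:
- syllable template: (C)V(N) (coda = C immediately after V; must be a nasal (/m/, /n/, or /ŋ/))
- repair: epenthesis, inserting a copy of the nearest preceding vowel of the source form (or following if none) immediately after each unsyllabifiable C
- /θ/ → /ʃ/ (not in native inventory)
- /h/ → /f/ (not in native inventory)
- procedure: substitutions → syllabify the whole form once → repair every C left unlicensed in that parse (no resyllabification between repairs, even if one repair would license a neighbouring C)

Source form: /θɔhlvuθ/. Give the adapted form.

Substitution: /θ/ → /ʃ/, /h/ → /f/, giving /ʃɔflvuʃ/.
Under (C)V(N), the unsyllabifiable consonants are /f/, /l/, /ʃ/ (only a nasal (/m/, /n/, or /ŋ/) is licensed in coda position; onsets are limited to one consonant).
Epenthesis after each stranded consonant: /f/ → /fɔ/, /l/ → /lɔ/, /ʃ/ → /ʃu/.

ʃɔfɔlɔvuʃu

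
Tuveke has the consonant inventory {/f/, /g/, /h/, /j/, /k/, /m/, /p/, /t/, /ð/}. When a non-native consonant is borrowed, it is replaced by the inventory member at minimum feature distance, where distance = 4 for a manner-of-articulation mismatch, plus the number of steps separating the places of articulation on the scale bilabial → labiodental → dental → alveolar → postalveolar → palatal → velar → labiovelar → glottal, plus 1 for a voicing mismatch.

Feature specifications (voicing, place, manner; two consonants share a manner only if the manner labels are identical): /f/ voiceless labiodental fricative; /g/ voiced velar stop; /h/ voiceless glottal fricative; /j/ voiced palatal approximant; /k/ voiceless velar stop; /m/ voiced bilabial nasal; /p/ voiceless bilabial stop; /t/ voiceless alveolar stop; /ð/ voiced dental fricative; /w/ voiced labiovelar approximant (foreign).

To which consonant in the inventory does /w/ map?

/j/ is closest: same manner (approximant), place distance 2 (labiovelar→palatal), same voicing; total 2. Next closest is /g/ at distance 5.

j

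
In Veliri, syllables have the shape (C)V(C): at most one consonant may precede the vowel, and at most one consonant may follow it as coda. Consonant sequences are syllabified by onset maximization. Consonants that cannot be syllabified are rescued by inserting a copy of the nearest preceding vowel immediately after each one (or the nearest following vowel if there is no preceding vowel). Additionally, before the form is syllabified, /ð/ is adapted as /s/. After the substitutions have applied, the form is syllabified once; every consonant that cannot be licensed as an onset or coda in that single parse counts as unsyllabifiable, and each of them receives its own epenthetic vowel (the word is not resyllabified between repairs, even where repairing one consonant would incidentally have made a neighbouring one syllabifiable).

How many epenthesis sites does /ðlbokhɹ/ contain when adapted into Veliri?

After substitution the input is /slbokhɹ/.
The unsyllabifiable consonants are /s/, /l/, /h/, /ɹ/; each receives one epenthetic vowel.

4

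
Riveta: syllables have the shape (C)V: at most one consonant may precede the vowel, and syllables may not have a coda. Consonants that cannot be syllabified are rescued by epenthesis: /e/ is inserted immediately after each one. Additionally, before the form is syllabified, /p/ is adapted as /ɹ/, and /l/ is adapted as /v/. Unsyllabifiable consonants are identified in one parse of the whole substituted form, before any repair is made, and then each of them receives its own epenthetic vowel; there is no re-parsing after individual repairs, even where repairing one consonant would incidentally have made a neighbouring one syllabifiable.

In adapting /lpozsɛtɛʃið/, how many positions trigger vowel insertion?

3

After substitution the input is /vɹozsɛtɛʃið/.
The unsyllabifiable consonants are /v/, /z/, /ð/; each receives one epenthetic vowel.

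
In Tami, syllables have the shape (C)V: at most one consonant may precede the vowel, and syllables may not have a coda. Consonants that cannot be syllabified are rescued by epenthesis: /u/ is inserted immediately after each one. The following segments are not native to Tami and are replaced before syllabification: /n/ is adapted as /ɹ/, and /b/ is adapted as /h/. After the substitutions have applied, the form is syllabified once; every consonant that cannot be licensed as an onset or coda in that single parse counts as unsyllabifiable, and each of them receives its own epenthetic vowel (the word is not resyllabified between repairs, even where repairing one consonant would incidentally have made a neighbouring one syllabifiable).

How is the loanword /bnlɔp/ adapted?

huɹulɔpu

Substitution: /b/ → /h/, /n/ → /ɹ/, giving /hɹlɔp/.
Under (C)V, the unsyllabifiable consonants are /h/, /ɹ/, /p/ (no codas are permitted; onsets are limited to one consonant).
Inserting the epenthetic vowel yields /h/ → /hu/, /ɹ/ → /ɹu/, /p/ → /pu/.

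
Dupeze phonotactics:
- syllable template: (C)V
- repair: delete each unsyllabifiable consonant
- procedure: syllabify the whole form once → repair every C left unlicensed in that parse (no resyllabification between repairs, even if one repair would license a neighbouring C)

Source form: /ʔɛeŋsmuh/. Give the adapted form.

Syllabifying with onset maximization leaves /ŋ/, /s/, /h/ stranded (no codas are permitted; onsets are limited to one consonant).
Deletion applies to /ŋ/, /s/, /h/.

ʔɛemu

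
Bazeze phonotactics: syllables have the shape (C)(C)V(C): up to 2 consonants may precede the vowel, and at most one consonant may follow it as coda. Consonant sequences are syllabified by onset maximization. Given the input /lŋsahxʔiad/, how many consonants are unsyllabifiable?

1

Syllabifying with onset maximization leaves /l/ stranded (at most one coda consonant is licensed; onsets may contain at most 2 consonants).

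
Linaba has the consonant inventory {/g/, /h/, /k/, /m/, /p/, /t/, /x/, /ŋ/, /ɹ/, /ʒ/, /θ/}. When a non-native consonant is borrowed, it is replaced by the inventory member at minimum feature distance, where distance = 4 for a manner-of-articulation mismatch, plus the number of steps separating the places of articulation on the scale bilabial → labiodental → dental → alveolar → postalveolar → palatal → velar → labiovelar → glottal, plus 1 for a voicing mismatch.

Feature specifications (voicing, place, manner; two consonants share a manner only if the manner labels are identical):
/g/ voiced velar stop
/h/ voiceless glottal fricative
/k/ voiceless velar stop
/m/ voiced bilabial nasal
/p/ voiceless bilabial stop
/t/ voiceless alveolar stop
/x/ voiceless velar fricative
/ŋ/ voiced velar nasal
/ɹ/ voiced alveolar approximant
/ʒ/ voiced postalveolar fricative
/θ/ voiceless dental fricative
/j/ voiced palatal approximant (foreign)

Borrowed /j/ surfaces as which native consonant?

ɹ

/ɹ/ is closest: same manner (approximant), place distance 2 (palatal→alveolar), same voicing; total 2. Next closest is /g/ at distance 5.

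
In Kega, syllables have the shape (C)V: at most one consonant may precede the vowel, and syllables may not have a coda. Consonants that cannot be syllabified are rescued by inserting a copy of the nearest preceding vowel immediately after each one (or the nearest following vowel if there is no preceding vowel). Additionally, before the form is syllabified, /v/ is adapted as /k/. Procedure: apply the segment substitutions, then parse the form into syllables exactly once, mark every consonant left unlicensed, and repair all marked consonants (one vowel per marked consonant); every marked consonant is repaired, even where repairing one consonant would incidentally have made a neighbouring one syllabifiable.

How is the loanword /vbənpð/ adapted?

Substitution: /v/ → /k/, giving /kbənpð/.
The consonants /k/, /n/, /p/, /ð/ cannot be parsed into a legal (C)V syllable (no codas are permitted; onsets are limited to one consonant).
Epenthesis after each stranded consonant: /k/ → /kə/, /n/ → /nə/, /p/ → /pə/, /ð/ → /ðə/.

kəbənəpəðə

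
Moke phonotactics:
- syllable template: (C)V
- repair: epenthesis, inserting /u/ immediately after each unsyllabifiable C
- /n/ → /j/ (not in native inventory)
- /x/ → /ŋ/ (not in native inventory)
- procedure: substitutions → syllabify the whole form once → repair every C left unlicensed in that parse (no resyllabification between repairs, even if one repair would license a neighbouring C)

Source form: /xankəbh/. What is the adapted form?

ŋajukəbuhu

Substitution: /x/ → /ŋ/, /n/ → /j/, giving /ŋajkəbh/.
Under (C)V, the unsyllabifiable consonants are /j/, /b/, /h/ (no codas are permitted; onsets are limited to one consonant).
Inserting the epenthetic vowel yields /j/ → /ju/, /b/ → /bu/, /h/ → /hu/.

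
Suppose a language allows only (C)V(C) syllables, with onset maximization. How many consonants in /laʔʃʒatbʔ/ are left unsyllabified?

The consonants /ʃ/, /b/, /ʔ/ cannot be parsed into a legal (C)V(C) syllable (at most one coda consonant is licensed; onsets are limited to one consonant).

3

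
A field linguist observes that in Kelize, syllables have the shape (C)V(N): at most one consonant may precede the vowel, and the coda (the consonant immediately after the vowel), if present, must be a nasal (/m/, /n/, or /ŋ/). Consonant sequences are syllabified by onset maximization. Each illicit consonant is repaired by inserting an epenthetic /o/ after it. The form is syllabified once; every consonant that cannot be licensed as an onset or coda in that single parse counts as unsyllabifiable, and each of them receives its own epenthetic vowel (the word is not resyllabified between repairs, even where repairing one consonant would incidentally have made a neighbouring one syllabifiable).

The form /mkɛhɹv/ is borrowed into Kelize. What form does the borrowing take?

mokɛhoɹovo

Under (C)V(N), the unsyllabifiable consonants are /m/, /h/, /ɹ/, /v/ (only a nasal (/m/, /n/, or /ŋ/) is licensed in coda position; onsets are limited to one consonant).
Inserting the epenthetic vowel yields /m/ → /mo/, /h/ → /ho/, /ɹ/ → /ɹo/, /v/ → /vo/.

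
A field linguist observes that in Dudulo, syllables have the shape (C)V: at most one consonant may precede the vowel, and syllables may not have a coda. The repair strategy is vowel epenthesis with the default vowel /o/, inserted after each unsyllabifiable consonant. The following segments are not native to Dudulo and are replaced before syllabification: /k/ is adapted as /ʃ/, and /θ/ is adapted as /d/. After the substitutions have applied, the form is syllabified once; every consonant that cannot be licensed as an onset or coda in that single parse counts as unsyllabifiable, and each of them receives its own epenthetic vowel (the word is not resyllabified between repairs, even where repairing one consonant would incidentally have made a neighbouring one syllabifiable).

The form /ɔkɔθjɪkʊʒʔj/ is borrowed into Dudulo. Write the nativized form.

ɔʃɔdojɪʃʊʒoʔojo

Substitution: /k/ → /ʃ/, /θ/ → /d/, giving /ɔʃɔdjɪʃʊʒʔj/.
Under (C)V, the unsyllabifiable consonants are /d/, /ʒ/, /ʔ/, /j/ (no codas are permitted; onsets are limited to one consonant).
Each unlicensed consonant becomes the onset of a new syllable: /d/ → /do/, /ʒ/ → /ʒo/, /ʔ/ → /ʔo/, /j/ → /jo/.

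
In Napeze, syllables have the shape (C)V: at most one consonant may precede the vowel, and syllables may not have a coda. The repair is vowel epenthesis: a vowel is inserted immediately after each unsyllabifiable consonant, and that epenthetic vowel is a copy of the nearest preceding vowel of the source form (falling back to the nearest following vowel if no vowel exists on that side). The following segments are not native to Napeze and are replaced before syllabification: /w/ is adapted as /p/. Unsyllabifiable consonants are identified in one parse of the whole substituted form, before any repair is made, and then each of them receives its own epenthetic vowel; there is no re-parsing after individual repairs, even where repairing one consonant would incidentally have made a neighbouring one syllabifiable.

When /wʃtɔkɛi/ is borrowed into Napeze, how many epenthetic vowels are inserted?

After substitution the input is /pʃtɔkɛi/.
The unsyllabifiable consonants are /p/, /ʃ/; each receives one epenthetic vowel.

2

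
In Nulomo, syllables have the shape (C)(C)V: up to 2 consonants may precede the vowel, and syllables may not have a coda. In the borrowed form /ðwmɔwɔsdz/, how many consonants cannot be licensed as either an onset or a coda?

4

Under (C)(C)V, the unsyllabifiable consonants are /ð/, /s/, /d/, /z/ (no codas are permitted; onsets may contain at most 2 consonants).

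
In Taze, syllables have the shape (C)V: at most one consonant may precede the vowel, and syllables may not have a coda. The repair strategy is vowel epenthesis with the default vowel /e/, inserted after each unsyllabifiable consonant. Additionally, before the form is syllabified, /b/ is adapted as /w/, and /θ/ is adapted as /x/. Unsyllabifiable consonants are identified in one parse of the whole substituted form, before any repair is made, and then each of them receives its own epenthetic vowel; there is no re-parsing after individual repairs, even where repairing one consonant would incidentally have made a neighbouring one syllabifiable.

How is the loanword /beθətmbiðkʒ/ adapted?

wexətemewiðekeʒe

Substitution: /b/ → /w/, /θ/ → /x/, giving /wexətmwiðkʒ/.
Under (C)V, the unsyllabifiable consonants are /t/, /m/, /ð/, /k/, /ʒ/ (no codas are permitted; onsets are limited to one consonant).
Inserting the epenthetic vowel yields /t/ → /te/, /m/ → /me/, /ð/ → /ðe/, /k/ → /ke/, /ʒ/ → /ʒe/.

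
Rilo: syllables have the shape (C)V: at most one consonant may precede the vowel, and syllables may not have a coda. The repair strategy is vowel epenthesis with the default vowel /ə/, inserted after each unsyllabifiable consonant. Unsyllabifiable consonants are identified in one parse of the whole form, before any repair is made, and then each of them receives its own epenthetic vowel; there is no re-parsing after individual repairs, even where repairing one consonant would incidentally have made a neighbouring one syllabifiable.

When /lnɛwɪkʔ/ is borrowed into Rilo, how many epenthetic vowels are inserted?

The unsyllabifiable consonants are /l/, /k/, /ʔ/; each receives one epenthetic vowel.

3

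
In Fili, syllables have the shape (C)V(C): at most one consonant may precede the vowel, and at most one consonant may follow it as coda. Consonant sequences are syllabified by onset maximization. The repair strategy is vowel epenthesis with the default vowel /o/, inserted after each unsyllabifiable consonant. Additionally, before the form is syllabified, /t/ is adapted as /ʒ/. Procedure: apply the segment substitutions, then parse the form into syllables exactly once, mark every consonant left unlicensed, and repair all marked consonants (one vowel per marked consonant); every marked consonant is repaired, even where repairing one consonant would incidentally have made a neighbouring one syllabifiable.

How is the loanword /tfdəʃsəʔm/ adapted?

ʒofodəʃsəʔmo

Substitution: /t/ → /ʒ/, giving /ʒfdəʃsəʔm/.
Syllabifying with onset maximization leaves /ʒ/, /f/, /m/ stranded (at most one coda consonant is licensed; onsets are limited to one consonant).
Inserting the epenthetic vowel yields /ʒ/ → /ʒo/, /f/ → /fo/, /m/ → /mo/.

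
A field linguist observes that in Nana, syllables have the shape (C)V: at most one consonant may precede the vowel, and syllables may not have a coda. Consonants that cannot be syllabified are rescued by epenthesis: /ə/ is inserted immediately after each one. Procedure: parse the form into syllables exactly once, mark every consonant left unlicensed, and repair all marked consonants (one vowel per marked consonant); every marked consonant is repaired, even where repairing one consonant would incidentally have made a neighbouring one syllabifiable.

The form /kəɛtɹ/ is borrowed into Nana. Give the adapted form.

The consonants /t/, /ɹ/ cannot be parsed into a legal (C)V syllable (no codas are permitted; onsets are limited to one consonant).
Inserting the epenthetic vowel yields /t/ → /tə/, /ɹ/ → /ɹə/.

kəɛtəɹə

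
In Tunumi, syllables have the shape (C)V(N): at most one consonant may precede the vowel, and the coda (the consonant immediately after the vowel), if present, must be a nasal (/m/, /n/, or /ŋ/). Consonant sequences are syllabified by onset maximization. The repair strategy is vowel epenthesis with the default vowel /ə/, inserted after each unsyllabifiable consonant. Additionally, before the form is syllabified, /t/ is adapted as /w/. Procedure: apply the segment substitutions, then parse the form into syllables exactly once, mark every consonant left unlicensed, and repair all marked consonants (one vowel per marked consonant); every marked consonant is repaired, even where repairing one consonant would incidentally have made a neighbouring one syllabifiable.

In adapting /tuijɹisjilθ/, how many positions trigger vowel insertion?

4

After substitution the input is /wuijɹisjilθ/.
The unsyllabifiable consonants are /j/, /s/, /l/, /θ/; each receives one epenthetic vowel.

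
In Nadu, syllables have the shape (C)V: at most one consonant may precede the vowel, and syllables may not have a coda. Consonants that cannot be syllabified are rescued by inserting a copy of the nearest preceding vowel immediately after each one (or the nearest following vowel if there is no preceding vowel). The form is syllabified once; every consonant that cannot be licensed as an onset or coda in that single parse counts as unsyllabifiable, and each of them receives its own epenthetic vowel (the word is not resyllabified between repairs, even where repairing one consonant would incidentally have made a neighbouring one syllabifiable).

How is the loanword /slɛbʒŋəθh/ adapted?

sɛlɛbɛʒɛŋəθəhə

The consonants /s/, /b/, /ʒ/, /θ/, /h/ cannot be parsed into a legal (C)V syllable (no codas are permitted; onsets are limited to one consonant).
Each unlicensed consonant becomes the onset of a new syllable: /s/ → /sɛ/, /b/ → /bɛ/, /ʒ/ → /ʒɛ/, /θ/ → /θə/, /h/ → /hə/.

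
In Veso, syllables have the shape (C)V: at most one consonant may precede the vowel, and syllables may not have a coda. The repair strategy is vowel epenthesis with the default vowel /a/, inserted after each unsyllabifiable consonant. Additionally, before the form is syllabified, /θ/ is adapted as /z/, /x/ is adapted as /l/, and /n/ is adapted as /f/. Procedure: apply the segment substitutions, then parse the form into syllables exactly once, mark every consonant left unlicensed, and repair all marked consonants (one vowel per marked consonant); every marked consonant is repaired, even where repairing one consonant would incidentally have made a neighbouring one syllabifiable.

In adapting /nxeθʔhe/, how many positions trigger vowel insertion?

After substitution the input is /flezʔhe/.
The unsyllabifiable consonants are /f/, /z/, /ʔ/; each receives one epenthetic vowel.

3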